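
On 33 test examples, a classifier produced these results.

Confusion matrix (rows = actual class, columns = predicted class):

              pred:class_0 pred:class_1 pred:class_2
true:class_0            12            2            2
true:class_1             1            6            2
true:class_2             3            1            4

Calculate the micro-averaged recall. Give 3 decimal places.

Micro-averaging pools counts across classes: ΣTP=22, ΣFP=11, ΣFN=11.
Micro-recall = TP/(TP+FN) on pooled counts = 0.667 (equals overall accuracy in single-label multiclass).

0.667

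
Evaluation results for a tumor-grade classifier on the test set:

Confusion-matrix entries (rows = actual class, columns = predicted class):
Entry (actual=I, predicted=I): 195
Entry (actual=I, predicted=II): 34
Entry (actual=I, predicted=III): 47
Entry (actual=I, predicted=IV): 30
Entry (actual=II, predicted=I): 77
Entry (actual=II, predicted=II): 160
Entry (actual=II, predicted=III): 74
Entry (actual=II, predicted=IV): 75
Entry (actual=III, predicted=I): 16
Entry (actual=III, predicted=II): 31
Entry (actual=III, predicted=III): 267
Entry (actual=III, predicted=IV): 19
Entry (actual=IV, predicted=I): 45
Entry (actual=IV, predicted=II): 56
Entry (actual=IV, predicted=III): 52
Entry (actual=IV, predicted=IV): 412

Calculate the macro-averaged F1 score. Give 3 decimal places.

Per-class F1 score (2·TP/(2·TP+FP+FN)):
  I: TP=195, FP=77+16+45=138, FN=34+47+30=111 → 390/639 = 0.6103
  II: TP=160, FP=34+31+56=121, FN=77+74+75=226 → 320/667 = 0.4798
  III: TP=267, FP=47+74+52=173, FN=16+31+19=66 → 534/773 = 0.6908
  IV: TP=412, FP=30+75+19=124, FN=45+56+52=153 → 824/1101 = 0.7484
Macro-F1 score = mean = (0.6103 + 0.4798 + 0.6908 + 0.7484) / 4 = 0.632

0.632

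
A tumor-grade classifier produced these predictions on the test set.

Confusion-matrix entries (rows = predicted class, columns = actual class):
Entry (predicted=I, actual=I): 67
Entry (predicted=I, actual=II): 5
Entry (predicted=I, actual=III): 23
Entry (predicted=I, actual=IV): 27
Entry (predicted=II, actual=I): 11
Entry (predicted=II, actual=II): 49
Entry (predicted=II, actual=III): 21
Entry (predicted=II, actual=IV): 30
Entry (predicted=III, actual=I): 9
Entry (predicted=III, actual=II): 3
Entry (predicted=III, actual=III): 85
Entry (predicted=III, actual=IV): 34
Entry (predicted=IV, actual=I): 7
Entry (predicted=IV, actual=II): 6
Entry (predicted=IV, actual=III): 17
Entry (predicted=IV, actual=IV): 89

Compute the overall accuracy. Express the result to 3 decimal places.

Accuracy = trace / total = (67+49+85+89=290) / 483 = 290/483 = 0.600

0.600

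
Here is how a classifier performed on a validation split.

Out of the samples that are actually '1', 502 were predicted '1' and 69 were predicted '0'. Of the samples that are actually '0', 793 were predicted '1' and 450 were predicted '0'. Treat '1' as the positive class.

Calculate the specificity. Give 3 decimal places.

Specificity = TN/(TN+FP) = 450/(450+793) = 0.362

0.362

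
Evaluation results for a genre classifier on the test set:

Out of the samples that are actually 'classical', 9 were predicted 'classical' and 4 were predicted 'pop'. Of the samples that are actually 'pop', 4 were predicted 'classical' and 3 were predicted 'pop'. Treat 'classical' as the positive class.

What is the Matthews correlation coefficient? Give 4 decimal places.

MCC = (TP·TN − FP·FN) / √((TP+FP)(TP+FN)(TN+FP)(TN+FN))
Numerator = 9·3 − 4·4 = 11
Denominator = √(13·13·7·7) = √8281 = 91.0000
MCC = 11 / 91.0000 = 0.1209

0.1209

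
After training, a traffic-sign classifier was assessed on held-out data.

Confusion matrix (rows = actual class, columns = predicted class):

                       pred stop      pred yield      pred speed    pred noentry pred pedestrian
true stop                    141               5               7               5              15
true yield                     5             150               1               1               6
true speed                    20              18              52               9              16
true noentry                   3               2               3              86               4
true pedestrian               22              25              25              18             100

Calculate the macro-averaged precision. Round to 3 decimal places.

0.702

Per-class precision (TP/(TP+FP)):
  stop: TP=141, FP=5+20+3+22=50 → 141/191 = 0.7382
  yield: TP=150, FP=5+18+2+25=50 → 150/200 = 0.7500
  speed: TP=52, FP=7+1+3+25=36 → 52/88 = 0.5909
  noentry: TP=86, FP=5+1+9+18=33 → 86/119 = 0.7227
  pedestrian: TP=100, FP=15+6+16+4=41 → 100/141 = 0.7092
Macro-precision = mean = (0.7382 + 0.7500 + 0.5909 + 0.7227 + 0.7092) / 5 = 0.702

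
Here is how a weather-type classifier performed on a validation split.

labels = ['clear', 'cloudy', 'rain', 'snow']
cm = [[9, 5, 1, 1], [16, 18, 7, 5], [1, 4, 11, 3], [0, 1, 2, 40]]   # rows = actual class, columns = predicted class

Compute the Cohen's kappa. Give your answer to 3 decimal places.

0.489

Observed agreement pₒ = trace/N = 78/124 = 0.6290
Expected agreement pₑ = Σ (rowᵢ·colᵢ)/N² = (16·26 + 46·28 + 19·21 + 43·49)/124² = 0.2738
κ = (pₒ − pₑ)/(1 − pₑ) = (0.6290 − 0.2738)/(1 − 0.2738) = 0.489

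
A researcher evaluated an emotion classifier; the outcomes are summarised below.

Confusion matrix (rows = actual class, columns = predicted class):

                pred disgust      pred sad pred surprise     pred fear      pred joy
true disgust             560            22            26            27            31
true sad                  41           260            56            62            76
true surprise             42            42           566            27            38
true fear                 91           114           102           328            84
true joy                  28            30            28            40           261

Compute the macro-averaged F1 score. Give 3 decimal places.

0.645

Per-class F1 score (2·TP/(2·TP+FP+FN)):
  disgust: TP=560, FP=41+42+91+28=202, FN=22+26+27+31=106 → 1120/1428 = 0.7843
  sad: TP=260, FP=22+42+114+30=208, FN=41+56+62+76=235 → 520/963 = 0.5400
  surprise: TP=566, FP=26+56+102+28=212, FN=42+42+27+38=149 → 1132/1493 = 0.7582
  fear: TP=328, FP=27+62+27+40=156, FN=91+114+102+84=391 → 656/1203 = 0.5453
  joy: TP=261, FP=31+76+38+84=229, FN=28+30+28+40=126 → 522/877 = 0.5952
Macro-F1 score = mean = (0.7843 + 0.5400 + 0.7582 + 0.5453 + 0.5952) / 5 = 0.645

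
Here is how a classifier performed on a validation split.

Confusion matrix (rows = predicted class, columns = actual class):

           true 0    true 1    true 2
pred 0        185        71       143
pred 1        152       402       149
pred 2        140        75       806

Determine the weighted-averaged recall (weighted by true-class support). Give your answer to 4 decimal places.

Per-class recall (TP/(TP+FN)):
  0: TP=185, FN=152+140=292 → 185/477 = 0.38784
  1: TP=402, FN=71+75=146 → 402/548 = 0.73358
  2: TP=806, FN=143+149=292 → 806/1098 = 0.73406
Weighted-recall = Σ (supportᵢ/N)·recallᵢ with N=2123: (477/2123)·0.38784 + (548/2123)·0.73358 + (1098/2123)·0.73406 = 0.6561

0.6561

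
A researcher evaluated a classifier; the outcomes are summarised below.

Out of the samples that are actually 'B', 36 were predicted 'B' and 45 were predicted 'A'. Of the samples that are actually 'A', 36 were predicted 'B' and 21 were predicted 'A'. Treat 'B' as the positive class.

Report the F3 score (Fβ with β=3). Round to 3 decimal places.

0.449

Fβ = (1+β²)·TP / ((1+β²)·TP + β²·FN + FP), with β²=9
= 10·36 / (10·36 + 9·45 + 36) = 0.449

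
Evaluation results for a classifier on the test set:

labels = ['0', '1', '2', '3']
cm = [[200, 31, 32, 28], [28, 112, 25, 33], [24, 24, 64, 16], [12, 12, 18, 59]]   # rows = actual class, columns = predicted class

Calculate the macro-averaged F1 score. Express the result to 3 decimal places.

0.573

Per-class F1 score (2·TP/(2·TP+FP+FN)):
  0: TP=200, FP=28+24+12=64, FN=31+32+28=91 → 400/555 = 0.7207
  1: TP=112, FP=31+24+12=67, FN=28+25+33=86 → 224/377 = 0.5942
  2: TP=64, FP=32+25+18=75, FN=24+24+16=64 → 128/267 = 0.4794
  3: TP=59, FP=28+33+16=77, FN=12+12+18=42 → 118/237 = 0.4979
Macro-F1 score = mean = (0.7207 + 0.5942 + 0.4794 + 0.4979) / 4 = 0.573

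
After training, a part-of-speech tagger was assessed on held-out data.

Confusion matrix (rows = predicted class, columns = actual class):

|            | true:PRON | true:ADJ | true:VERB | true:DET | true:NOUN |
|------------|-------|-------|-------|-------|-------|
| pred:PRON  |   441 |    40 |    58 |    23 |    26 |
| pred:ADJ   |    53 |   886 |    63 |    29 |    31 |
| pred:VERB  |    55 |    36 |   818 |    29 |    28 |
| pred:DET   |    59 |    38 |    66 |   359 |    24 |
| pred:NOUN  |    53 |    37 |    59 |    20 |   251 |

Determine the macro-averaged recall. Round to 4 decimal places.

0.7536

Per-class recall (TP/(TP+FN)):
  PRON: TP=441, FN=53+55+59+53=220 → 441/661 = 0.66717
  ADJ: TP=886, FN=40+36+38+37=151 → 886/1037 = 0.85439
  VERB: TP=818, FN=58+63+66+59=246 → 818/1064 = 0.76880
  DET: TP=359, FN=23+29+29+20=101 → 359/460 = 0.78043
  NOUN: TP=251, FN=26+31+28+24=109 → 251/360 = 0.69722
Macro-recall = mean = (0.66717 + 0.85439 + 0.76880 + 0.78043 + 0.69722) / 5 = 0.7536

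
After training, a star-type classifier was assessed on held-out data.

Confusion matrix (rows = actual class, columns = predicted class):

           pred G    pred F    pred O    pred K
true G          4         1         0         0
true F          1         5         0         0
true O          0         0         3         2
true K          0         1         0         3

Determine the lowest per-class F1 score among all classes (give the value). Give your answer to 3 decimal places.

Per-class F1 score (2·TP/(2·TP+FP+FN)):
  G: TP=4, FP=1+0+0=1, FN=1+0+0=1 → 8/10 = 0.8000
  F: TP=5, FP=1+0+1=2, FN=1+0+0=1 → 10/13 = 0.7692
  O: TP=3, FP=0+0+0=0, FN=0+0+2=2 → 6/8 = 0.7500
  K: TP=3, FP=0+0+2=2, FN=0+1+0=1 → 6/9 = 0.6667
Lowest is class 'K' with F1 score = 0.667.

0.667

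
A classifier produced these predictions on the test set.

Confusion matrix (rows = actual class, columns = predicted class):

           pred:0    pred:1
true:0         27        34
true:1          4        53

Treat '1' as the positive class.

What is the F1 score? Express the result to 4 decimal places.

0.7361

Precision = TP/(TP+FP) = 53/87 = 0.6092
Recall = TP/(TP+FN) = 53/57 = 0.9298
F1 = 2·TP/(2·TP+FP+FN) = 106/144 = 0.7361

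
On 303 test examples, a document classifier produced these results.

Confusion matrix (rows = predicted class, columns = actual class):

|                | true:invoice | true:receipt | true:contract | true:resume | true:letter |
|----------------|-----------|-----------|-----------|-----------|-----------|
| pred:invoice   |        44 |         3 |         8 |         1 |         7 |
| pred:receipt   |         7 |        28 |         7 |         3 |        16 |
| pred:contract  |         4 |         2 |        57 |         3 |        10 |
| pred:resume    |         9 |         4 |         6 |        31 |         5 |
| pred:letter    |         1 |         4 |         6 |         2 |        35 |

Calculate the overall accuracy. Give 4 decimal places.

0.6436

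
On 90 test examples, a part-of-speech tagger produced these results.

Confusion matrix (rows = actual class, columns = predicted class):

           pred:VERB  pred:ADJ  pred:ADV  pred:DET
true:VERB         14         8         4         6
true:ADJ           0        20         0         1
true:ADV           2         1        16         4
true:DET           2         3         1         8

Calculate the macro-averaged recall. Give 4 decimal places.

0.6642

Per-class recall (TP/(TP+FN)):
  VERB: TP=14, FN=8+4+6=18 → 14/32 = 0.43750
  ADJ: TP=20, FN=0+0+1=1 → 20/21 = 0.95238
  ADV: TP=16, FN=2+1+4=7 → 16/23 = 0.69565
  DET: TP=8, FN=2+3+1=6 → 8/14 = 0.57143
Macro-recall = mean = (0.43750 + 0.95238 + 0.69565 + 0.57143) / 4 = 0.6642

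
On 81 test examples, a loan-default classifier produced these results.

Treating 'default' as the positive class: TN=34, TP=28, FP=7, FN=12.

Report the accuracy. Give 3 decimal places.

0.765

Accuracy = (TP+TN)/N = (28+34)/81 = 0.765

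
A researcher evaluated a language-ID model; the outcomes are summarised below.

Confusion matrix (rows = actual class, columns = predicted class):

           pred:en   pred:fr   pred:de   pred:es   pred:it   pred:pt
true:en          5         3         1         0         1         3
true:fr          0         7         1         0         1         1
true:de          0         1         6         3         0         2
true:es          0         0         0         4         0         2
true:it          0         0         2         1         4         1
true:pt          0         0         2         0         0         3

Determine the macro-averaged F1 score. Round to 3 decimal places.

0.536

Per-class F1 score (2·TP/(2·TP+FP+FN)):
  en: TP=5, FP=0+0+0+0+0=0, FN=3+1+0+1+3=8 → 10/18 = 0.5556
  fr: TP=7, FP=3+1+0+0+0=4, FN=0+1+0+1+1=3 → 14/21 = 0.6667
  de: TP=6, FP=1+1+0+2+2=6, FN=0+1+3+0+2=6 → 12/24 = 0.5000
  es: TP=4, FP=0+0+3+1+0=4, FN=0+0+0+0+2=2 → 8/14 = 0.5714
  it: TP=4, FP=1+1+0+0+0=2, FN=0+0+2+1+1=4 → 8/14 = 0.5714
  pt: TP=3, FP=3+1+2+2+1=9, FN=0+0+2+0+0=2 → 6/17 = 0.3529
Macro-F1 score = mean = (0.5556 + 0.6667 + 0.5000 + 0.5714 + 0.5714 + 0.3529) / 6 = 0.536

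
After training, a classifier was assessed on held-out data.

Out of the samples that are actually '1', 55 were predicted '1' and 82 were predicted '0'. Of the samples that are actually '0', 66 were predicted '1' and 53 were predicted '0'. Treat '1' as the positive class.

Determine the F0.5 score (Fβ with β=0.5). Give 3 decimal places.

0.443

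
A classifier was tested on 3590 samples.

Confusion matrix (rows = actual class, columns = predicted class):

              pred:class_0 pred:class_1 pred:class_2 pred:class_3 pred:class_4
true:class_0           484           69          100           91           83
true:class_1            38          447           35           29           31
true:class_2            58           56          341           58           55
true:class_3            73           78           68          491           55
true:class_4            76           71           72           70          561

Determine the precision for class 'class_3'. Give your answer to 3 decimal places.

One-vs-rest for 'class_3': TP = diagonal; FP = other classes predicted 'class_3'; FN = 'class_3' predicted as other.
precision = TP/(TP+FP).
class_3: TP=491, FP=91+29+58+70=248 → 491/739 = 0.6644

0.664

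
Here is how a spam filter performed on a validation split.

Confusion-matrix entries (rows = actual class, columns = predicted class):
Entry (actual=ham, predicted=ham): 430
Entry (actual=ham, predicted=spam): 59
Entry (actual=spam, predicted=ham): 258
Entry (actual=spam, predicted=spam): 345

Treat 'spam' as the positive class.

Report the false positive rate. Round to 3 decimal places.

0.121

FPR = FP/(FP+TN) = 59/(59+430) = 0.121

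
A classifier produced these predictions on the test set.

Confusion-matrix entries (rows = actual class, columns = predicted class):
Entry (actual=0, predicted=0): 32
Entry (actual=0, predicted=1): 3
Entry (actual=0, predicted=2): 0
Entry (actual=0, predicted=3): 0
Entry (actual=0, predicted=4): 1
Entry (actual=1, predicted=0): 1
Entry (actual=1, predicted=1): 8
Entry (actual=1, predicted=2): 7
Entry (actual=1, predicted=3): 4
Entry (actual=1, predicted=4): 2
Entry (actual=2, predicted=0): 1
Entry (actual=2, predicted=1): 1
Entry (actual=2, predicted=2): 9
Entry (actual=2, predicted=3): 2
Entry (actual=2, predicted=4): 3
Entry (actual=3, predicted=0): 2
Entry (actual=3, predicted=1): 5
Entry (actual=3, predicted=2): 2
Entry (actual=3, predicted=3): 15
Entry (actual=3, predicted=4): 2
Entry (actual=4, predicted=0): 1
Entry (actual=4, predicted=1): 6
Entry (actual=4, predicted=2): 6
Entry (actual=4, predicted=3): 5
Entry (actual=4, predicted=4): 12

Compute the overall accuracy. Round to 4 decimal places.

0.5846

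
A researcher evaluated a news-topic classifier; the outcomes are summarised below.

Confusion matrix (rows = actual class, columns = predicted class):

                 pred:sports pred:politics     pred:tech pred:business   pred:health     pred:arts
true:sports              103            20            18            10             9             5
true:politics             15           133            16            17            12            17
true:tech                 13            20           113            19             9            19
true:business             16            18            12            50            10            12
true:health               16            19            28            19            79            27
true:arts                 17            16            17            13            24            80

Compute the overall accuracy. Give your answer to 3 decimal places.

Accuracy = trace / total = (103+133+113+50+79+80=558) / 1041 = 558/1041 = 0.536

0.536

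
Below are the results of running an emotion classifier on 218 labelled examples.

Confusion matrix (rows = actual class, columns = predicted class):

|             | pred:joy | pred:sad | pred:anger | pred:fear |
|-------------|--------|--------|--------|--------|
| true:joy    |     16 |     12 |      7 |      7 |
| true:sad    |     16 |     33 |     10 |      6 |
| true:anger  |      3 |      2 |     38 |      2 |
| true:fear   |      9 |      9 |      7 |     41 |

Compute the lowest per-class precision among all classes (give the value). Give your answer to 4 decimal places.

Per-class precision (TP/(TP+FP)):
  joy: TP=16, FP=16+3+9=28 → 16/44 = 0.36364
  sad: TP=33, FP=12+2+9=23 → 33/56 = 0.58929
  anger: TP=38, FP=7+10+7=24 → 38/62 = 0.61290
  fear: TP=41, FP=7+6+2=15 → 41/56 = 0.73214
Lowest is class 'joy' with precision = 0.3636.

0.3636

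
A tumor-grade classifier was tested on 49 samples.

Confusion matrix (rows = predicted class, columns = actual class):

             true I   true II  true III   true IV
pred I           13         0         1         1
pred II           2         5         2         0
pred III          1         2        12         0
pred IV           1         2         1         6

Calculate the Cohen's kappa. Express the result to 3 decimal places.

0.637

Observed agreement pₒ = trace/N = 36/49 = 0.7347
Expected agreement pₑ = Σ (rowᵢ·colᵢ)/N² = (17·15 + 9·9 + 16·15 + 7·10)/49² = 0.2691
κ = (pₒ − pₑ)/(1 − pₑ) = (0.7347 − 0.2691)/(1 − 0.2691) = 0.637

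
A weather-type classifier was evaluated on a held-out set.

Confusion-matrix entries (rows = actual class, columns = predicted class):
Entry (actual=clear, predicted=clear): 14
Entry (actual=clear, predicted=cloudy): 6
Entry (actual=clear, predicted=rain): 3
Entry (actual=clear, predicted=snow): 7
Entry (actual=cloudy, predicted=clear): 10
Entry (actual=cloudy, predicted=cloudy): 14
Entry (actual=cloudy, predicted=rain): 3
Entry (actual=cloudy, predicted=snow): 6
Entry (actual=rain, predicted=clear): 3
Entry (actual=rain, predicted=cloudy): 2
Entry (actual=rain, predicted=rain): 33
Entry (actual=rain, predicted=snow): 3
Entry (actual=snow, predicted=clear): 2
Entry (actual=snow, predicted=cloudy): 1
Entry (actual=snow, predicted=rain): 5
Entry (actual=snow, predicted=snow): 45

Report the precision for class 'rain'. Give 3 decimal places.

0.750

One-vs-rest for 'rain': TP = diagonal; FP = other classes predicted 'rain'; FN = 'rain' predicted as other.
precision = TP/(TP+FP).
rain: TP=33, FP=3+3+5=11 → 33/44 = 0.7500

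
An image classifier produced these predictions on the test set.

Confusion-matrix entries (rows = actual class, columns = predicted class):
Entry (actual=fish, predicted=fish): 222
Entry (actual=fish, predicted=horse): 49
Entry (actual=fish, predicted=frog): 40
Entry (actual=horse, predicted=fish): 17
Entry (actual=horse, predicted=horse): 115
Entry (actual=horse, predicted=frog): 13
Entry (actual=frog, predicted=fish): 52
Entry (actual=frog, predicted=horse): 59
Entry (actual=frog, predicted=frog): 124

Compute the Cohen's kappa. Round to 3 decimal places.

0.492

Observed agreement pₒ = trace/N = 461/691 = 0.6671
Expected agreement pₑ = Σ (rowᵢ·colᵢ)/N² = (311·291 + 145·223 + 235·177)/691² = 0.3444
κ = (pₒ − pₑ)/(1 − pₑ) = (0.6671 − 0.3444)/(1 − 0.3444) = 0.492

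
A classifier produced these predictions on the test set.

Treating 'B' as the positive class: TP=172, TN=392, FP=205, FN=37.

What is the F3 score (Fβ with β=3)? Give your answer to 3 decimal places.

0.762

Fβ = (1+β²)·TP / ((1+β²)·TP + β²·FN + FP), with β²=9
= 10·172 / (10·172 + 9·37 + 205) = 0.762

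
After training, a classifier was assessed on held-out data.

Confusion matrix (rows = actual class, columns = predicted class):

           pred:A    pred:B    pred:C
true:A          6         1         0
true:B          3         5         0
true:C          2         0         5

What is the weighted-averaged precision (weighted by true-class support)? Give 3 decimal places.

Per-class precision (TP/(TP+FP)):
  A: TP=6, FP=3+2=5 → 6/11 = 0.5455
  B: TP=5, FP=1+0=1 → 5/6 = 0.8333
  C: TP=5, FP=0+0=0 → 5/5 = 1.0000
Weighted-precision = Σ (supportᵢ/N)·precisionᵢ with N=22: (7/22)·0.5455 + (8/22)·0.8333 + (7/22)·1.0000 = 0.795

0.795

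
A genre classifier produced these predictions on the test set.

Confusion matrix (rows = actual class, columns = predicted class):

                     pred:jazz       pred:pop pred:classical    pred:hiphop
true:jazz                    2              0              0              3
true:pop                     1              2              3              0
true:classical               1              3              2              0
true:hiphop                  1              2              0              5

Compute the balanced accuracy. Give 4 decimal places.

0.4229

Balanced accuracy = mean of per-class recall.
  jazz: recall = 2/5 = 0.40000
  pop: recall = 2/6 = 0.33333
  classical: recall = 2/6 = 0.33333
  hiphop: recall = 5/8 = 0.62500
Mean = (0.40000 + 0.33333 + 0.33333 + 0.62500) / 4 = 0.4229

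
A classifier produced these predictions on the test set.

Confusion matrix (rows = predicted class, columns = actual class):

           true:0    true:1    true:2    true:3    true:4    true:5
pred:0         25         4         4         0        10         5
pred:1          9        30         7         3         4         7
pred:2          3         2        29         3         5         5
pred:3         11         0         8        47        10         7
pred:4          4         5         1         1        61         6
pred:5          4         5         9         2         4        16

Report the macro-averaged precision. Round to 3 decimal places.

0.564

Per-class precision (TP/(TP+FP)):
  0: TP=25, FP=4+4+0+10+5=23 → 25/48 = 0.5208
  1: TP=30, FP=9+7+3+4+7=30 → 30/60 = 0.5000
  2: TP=29, FP=3+2+3+5+5=18 → 29/47 = 0.6170
  3: TP=47, FP=11+0+8+10+7=36 → 47/83 = 0.5663
  4: TP=61, FP=4+5+1+1+6=17 → 61/78 = 0.7821
  5: TP=16, FP=4+5+9+2+4=24 → 16/40 = 0.4000
Macro-precision = mean = (0.5208 + 0.5000 + 0.6170 + 0.5663 + 0.7821 + 0.4000) / 6 = 0.564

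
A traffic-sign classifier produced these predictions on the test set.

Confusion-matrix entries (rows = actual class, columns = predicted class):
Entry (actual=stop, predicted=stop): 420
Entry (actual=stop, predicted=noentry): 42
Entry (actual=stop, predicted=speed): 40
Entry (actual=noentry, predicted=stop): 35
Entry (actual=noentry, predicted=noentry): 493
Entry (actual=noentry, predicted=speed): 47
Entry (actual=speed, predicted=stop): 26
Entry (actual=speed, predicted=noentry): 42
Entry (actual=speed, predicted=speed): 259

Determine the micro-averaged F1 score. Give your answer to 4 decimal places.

0.8348

Micro-averaging pools counts across classes: ΣTP=1172, ΣFP=232, ΣFN=232.
Micro-F1 score = 2·TP/(2·TP+FP+FN) on pooled counts = 0.8348 (equals overall accuracy in single-label multiclass).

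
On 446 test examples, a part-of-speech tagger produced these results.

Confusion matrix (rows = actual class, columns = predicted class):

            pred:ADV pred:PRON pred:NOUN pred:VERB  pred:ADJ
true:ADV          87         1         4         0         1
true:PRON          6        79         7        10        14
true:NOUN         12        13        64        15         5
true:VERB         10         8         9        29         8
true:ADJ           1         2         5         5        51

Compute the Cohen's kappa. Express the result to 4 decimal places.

0.6152

Observed agreement pₒ = trace/N = 310/446 = 0.69507
Expected agreement pₑ = Σ (rowᵢ·colᵢ)/N² = (93·116 + 116·103 + 109·89 + 64·59 + 64·79)/446² = 0.20747
κ = (pₒ − pₑ)/(1 − pₑ) = (0.69507 − 0.20747)/(1 − 0.20747) = 0.6152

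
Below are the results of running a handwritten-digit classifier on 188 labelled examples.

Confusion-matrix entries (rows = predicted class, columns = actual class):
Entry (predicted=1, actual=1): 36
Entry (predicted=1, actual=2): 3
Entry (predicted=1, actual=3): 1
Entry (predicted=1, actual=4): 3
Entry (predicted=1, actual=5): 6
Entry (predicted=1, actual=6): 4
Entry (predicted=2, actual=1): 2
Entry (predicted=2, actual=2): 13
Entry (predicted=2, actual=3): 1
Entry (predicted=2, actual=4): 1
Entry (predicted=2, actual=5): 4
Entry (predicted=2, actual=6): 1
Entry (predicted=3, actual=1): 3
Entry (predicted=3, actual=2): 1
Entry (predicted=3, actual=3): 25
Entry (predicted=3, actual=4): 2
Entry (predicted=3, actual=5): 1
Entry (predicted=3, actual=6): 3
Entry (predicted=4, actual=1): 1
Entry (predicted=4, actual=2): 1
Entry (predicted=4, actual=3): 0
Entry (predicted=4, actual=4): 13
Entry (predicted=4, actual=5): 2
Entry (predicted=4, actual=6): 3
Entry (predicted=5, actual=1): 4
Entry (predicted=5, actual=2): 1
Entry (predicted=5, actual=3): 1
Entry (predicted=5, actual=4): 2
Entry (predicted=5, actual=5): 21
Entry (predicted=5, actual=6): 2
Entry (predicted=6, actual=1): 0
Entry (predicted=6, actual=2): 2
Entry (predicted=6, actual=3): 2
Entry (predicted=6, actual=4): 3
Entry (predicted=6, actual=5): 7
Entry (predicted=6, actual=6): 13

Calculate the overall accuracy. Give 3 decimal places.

0.644

Accuracy = trace / total = (36+13+25+13+21+13=121) / 188 = 121/188 = 0.644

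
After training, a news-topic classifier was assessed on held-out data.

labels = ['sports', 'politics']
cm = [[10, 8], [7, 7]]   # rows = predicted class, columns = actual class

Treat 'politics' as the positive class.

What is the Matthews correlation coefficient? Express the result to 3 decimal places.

0.055

MCC = (TP·TN − FP·FN) / √((TP+FP)(TP+FN)(TN+FP)(TN+FN))
Numerator = 7·10 − 7·8 = 14
Denominator = √(14·15·17·18) = √64260 = 253.4956
MCC = 14 / 253.4956 = 0.055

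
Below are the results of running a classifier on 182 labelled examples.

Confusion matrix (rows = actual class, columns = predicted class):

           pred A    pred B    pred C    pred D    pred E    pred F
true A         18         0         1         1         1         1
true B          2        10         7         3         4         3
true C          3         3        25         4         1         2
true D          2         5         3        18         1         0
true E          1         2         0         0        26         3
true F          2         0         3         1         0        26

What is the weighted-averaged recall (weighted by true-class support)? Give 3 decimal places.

0.676

Per-class recall (TP/(TP+FN)):
  A: TP=18, FN=0+1+1+1+1=4 → 18/22 = 0.8182
  B: TP=10, FN=2+7+3+4+3=19 → 10/29 = 0.3448
  C: TP=25, FN=3+3+4+1+2=13 → 25/38 = 0.6579
  D: TP=18, FN=2+5+3+1+0=11 → 18/29 = 0.6207
  E: TP=26, FN=1+2+0+0+3=6 → 26/32 = 0.8125
  F: TP=26, FN=2+0+3+1+0=6 → 26/32 = 0.8125
Weighted-recall = Σ (supportᵢ/N)·recallᵢ with N=182: (22/182)·0.8182 + (29/182)·0.3448 + (38/182)·0.6579 + (29/182)·0.6207 + (32/182)·0.8125 + (32/182)·0.8125 = 0.676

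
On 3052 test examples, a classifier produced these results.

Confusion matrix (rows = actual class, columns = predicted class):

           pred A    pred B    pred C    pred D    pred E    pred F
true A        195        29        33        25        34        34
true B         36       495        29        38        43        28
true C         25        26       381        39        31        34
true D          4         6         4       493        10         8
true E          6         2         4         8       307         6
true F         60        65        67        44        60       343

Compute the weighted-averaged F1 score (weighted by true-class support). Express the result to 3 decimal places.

0.719

Per-class F1 score (2·TP/(2·TP+FP+FN)):
  A: TP=195, FP=36+25+4+6+60=131, FN=29+33+25+34+34=155 → 390/676 = 0.5769
  B: TP=495, FP=29+26+6+2+65=128, FN=36+29+38+43+28=174 → 990/1292 = 0.7663
  C: TP=381, FP=33+29+4+4+67=137, FN=25+26+39+31+34=155 → 762/1054 = 0.7230
  D: TP=493, FP=25+38+39+8+44=154, FN=4+6+4+10+8=32 → 986/1172 = 0.8413
  E: TP=307, FP=34+43+31+10+60=178, FN=6+2+4+8+6=26 → 614/818 = 0.7506
  F: TP=343, FP=34+28+34+8+6=110, FN=60+65+67+44+60=296 → 686/1092 = 0.6282
Weighted-F1 score = Σ (supportᵢ/N)·F1 scoreᵢ with N=3052: (350/3052)·0.5769 + (669/3052)·0.7663 + (536/3052)·0.7230 + (525/3052)·0.8413 + (333/3052)·0.7506 + (639/3052)·0.6282 = 0.719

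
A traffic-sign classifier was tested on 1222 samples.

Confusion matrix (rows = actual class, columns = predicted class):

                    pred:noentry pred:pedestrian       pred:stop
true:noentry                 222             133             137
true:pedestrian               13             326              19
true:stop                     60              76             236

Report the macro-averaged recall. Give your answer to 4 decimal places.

0.6654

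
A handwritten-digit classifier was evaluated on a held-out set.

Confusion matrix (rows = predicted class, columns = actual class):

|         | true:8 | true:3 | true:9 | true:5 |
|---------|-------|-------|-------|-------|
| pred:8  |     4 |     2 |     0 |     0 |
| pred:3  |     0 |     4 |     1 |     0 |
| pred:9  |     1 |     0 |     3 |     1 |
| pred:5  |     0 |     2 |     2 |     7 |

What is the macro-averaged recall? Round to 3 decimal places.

Per-class recall (TP/(TP+FN)):
  8: TP=4, FN=0+1+0=1 → 4/5 = 0.8000
  3: TP=4, FN=2+0+2=4 → 4/8 = 0.5000
  9: TP=3, FN=0+1+2=3 → 3/6 = 0.5000
  5: TP=7, FN=0+0+1=1 → 7/8 = 0.8750
Macro-recall = mean = (0.8000 + 0.5000 + 0.5000 + 0.8750) / 4 = 0.669

0.669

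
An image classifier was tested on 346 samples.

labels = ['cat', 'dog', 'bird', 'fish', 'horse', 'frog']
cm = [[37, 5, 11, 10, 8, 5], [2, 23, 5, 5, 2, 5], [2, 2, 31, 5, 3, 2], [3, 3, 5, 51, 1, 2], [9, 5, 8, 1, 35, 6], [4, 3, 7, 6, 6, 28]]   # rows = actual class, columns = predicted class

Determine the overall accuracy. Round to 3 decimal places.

Accuracy = trace / total = (37+23+31+51+35+28=205) / 346 = 205/346 = 0.592

0.592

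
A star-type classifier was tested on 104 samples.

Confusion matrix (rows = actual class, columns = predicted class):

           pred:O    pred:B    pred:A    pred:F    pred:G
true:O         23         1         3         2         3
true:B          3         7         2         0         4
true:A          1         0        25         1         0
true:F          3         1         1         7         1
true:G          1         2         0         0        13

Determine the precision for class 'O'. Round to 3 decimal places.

0.742

One-vs-rest for 'O': TP = diagonal; FP = other classes predicted 'O'; FN = 'O' predicted as other.
precision = TP/(TP+FP).
O: TP=23, FP=3+1+3+1=8 → 23/31 = 0.7419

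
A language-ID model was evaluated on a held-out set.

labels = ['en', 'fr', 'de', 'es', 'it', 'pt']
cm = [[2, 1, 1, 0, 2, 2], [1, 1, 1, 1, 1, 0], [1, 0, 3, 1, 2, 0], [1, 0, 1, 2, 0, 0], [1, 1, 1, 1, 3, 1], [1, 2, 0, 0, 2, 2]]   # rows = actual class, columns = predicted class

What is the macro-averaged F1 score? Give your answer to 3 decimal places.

0.334

Per-class F1 score (2·TP/(2·TP+FP+FN)):
  en: TP=2, FP=1+1+1+1+1=5, FN=1+1+0+2+2=6 → 4/15 = 0.2667
  fr: TP=1, FP=1+0+0+1+2=4, FN=1+1+1+1+0=4 → 2/10 = 0.2000
  de: TP=3, FP=1+1+1+1+0=4, FN=1+0+1+2+0=4 → 6/14 = 0.4286
  es: TP=2, FP=0+1+1+1+0=3, FN=1+0+1+0+0=2 → 4/9 = 0.4444
  it: TP=3, FP=2+1+2+0+2=7, FN=1+1+1+1+1=5 → 6/18 = 0.3333
  pt: TP=2, FP=2+0+0+0+1=3, FN=1+2+0+0+2=5 → 4/12 = 0.3333
Macro-F1 score = mean = (0.2667 + 0.2000 + 0.4286 + 0.4444 + 0.3333 + 0.3333) / 6 = 0.334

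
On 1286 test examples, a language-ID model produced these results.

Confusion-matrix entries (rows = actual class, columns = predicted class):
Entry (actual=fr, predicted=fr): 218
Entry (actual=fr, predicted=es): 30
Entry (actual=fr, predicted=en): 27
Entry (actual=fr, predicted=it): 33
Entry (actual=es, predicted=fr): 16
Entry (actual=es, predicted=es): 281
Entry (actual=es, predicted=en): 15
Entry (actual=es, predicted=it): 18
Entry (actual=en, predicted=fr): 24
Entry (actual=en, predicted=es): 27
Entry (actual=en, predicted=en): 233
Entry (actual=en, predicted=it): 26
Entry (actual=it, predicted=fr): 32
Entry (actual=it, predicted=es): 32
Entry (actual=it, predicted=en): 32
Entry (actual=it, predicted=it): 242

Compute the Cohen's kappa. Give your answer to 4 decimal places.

0.6763

Observed agreement pₒ = trace/N = 974/1286 = 0.75739
Expected agreement pₑ = Σ (rowᵢ·colᵢ)/N² = (308·290 + 330·370 + 310·307 + 338·319)/1286² = 0.25058
κ = (pₒ − pₑ)/(1 − pₑ) = (0.75739 − 0.25058)/(1 − 0.25058) = 0.6763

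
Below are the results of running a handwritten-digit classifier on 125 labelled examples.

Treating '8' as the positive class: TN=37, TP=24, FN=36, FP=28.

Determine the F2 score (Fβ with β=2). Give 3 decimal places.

Fβ = (1+β²)·TP / ((1+β²)·TP + β²·FN + FP), with β²=4
= 5·24 / (5·24 + 4·36 + 28) = 0.411

0.411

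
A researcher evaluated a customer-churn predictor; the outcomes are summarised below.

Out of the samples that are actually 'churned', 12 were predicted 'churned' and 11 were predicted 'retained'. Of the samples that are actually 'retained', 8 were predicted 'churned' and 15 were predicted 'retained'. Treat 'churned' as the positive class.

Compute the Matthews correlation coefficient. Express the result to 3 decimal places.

0.175

MCC = (TP·TN − FP·FN) / √((TP+FP)(TP+FN)(TN+FP)(TN+FN))
Numerator = 12·15 − 8·11 = 92
Denominator = √(20·23·23·26) = √275080 = 524.4807
MCC = 92 / 524.4807 = 0.175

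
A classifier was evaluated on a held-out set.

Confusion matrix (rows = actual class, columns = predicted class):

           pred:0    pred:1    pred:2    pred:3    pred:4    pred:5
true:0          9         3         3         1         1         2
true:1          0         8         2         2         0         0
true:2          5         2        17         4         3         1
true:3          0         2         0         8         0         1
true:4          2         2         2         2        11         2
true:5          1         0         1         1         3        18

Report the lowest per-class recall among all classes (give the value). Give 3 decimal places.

Per-class recall (TP/(TP+FN)):
  0: TP=9, FN=3+3+1+1+2=10 → 9/19 = 0.4737
  1: TP=8, FN=0+2+2+0+0=4 → 8/12 = 0.6667
  2: TP=17, FN=5+2+4+3+1=15 → 17/32 = 0.5313
  3: TP=8, FN=0+2+0+0+1=3 → 8/11 = 0.7273
  4: TP=11, FN=2+2+2+2+2=10 → 11/21 = 0.5238
  5: TP=18, FN=1+0+1+1+3=6 → 18/24 = 0.7500
Lowest is class '0' with recall = 0.474.

0.474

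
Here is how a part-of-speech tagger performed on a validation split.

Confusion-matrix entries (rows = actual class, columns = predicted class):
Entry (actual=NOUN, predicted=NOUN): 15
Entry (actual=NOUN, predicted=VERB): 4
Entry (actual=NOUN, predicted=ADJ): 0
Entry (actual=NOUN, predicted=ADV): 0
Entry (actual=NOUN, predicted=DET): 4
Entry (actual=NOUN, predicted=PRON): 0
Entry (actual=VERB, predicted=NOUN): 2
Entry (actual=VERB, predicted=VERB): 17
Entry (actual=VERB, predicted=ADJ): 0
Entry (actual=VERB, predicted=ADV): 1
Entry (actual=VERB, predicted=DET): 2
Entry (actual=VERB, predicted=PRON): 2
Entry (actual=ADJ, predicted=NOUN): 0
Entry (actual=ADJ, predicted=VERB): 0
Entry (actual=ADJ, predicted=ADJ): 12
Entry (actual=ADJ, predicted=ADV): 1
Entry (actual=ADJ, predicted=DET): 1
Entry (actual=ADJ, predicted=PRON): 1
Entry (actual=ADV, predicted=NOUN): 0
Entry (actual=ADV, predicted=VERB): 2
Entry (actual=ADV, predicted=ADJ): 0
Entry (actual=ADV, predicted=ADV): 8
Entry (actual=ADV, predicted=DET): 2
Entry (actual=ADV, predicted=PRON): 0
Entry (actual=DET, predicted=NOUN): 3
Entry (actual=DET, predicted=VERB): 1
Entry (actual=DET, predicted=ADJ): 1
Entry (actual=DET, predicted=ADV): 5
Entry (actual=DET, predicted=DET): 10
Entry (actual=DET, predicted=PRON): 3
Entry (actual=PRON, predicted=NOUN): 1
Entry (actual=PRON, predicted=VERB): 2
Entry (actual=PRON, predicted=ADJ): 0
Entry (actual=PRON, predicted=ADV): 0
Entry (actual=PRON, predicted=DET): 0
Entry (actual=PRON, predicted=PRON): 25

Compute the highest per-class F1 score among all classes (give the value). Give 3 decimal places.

Per-class F1 score (2·TP/(2·TP+FP+FN)):
  NOUN: TP=15, FP=2+0+0+3+1=6, FN=4+0+0+4+0=8 → 30/44 = 0.6818
  VERB: TP=17, FP=4+0+2+1+2=9, FN=2+0+1+2+2=7 → 34/50 = 0.6800
  ADJ: TP=12, FP=0+0+0+1+0=1, FN=0+0+1+1+1=3 → 24/28 = 0.8571
  ADV: TP=8, FP=0+1+1+5+0=7, FN=0+2+0+2+0=4 → 16/27 = 0.5926
  DET: TP=10, FP=4+2+1+2+0=9, FN=3+1+1+5+3=13 → 20/42 = 0.4762
  PRON: TP=25, FP=0+2+1+0+3=6, FN=1+2+0+0+0=3 → 50/59 = 0.8475
Highest is class 'ADJ' with F1 score = 0.857.

0.857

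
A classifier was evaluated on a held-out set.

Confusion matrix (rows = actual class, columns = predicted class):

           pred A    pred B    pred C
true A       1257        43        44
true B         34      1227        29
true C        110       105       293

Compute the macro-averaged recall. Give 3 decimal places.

Per-class recall (TP/(TP+FN)):
  A: TP=1257, FN=43+44=87 → 1257/1344 = 0.9353
  B: TP=1227, FN=34+29=63 → 1227/1290 = 0.9512
  C: TP=293, FN=110+105=215 → 293/508 = 0.5768
Macro-recall = mean = (0.9353 + 0.9512 + 0.5768) / 3 = 0.821

0.821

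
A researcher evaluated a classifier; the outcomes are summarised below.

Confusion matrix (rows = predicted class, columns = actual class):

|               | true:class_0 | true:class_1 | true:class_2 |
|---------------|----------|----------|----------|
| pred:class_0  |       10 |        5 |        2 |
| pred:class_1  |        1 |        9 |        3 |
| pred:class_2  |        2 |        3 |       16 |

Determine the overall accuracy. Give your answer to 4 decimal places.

Accuracy = trace / total = (10+9+16=35) / 51 = 35/51 = 0.6863

0.6863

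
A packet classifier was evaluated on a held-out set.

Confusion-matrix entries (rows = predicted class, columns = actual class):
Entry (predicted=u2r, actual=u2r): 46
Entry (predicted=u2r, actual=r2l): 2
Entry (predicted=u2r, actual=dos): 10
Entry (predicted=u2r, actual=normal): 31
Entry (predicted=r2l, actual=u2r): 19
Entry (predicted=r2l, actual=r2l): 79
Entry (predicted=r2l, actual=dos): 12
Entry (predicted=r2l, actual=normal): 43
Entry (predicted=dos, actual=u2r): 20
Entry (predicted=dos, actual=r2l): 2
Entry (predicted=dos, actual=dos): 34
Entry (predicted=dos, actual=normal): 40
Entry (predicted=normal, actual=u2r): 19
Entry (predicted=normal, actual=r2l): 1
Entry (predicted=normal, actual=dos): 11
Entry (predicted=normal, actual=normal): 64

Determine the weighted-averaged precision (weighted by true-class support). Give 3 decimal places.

Per-class precision (TP/(TP+FP)):
  u2r: TP=46, FP=2+10+31=43 → 46/89 = 0.5169
  r2l: TP=79, FP=19+12+43=74 → 79/153 = 0.5163
  dos: TP=34, FP=20+2+40=62 → 34/96 = 0.3542
  normal: TP=64, FP=19+1+11=31 → 64/95 = 0.6737
Weighted-precision = Σ (supportᵢ/N)·precisionᵢ with N=433: (104/433)·0.5169 + (84/433)·0.5163 + (67/433)·0.3542 + (178/433)·0.6737 = 0.556

0.556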